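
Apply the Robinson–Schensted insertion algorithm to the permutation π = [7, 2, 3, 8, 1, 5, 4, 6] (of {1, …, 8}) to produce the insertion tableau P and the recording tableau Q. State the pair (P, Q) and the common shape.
P = [1, 3, 4, 6] / [2, 5] / [7, 8];  Q = [1, 3, 4, 8] / [2, 6] / [5, 7];  common shape = (4, 2, 2)

Row-insert the values π_1, π_2, … into P one at a time, bumping the leftmost entry strictly greater than the inserted value down to the next row. The recording tableau Q records, in position (i, j), the step at which that cell was added to P.
  Insert 7 (step 1): P = [7];  Q = [1]
  Insert 2 (step 2): P = [2] / [7];  Q = [1] / [2]
  Insert 3 (step 3): P = [2, 3] / [7];  Q = [1, 3] / [2]
  Insert 8 (step 4): P = [2, 3, 8] / [7];  Q = [1, 3, 4] / [2]
  Insert 1 (step 5): P = [1, 3, 8] / [2] / [7];  Q = [1, 3, 4] / [2] / [5]
  Insert 5 (step 6): P = [1, 3, 5] / [2, 8] / [7];  Q = [1, 3, 4] / [2, 6] / [5]
  Insert 4 (step 7): P = [1, 3, 4] / [2, 5] / [7, 8];  Q = [1, 3, 4] / [2, 6] / [5, 7]
  Insert 6 (step 8): P = [1, 3, 4, 6] / [2, 5] / [7, 8];  Q = [1, 3, 4, 8] / [2, 6] / [5, 7]
Final shape: (4, 2, 2).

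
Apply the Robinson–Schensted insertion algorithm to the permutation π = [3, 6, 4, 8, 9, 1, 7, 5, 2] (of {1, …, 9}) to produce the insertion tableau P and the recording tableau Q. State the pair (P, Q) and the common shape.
P = [1, 2, 5, 9] / [3, 4] / [6, 7] / [8];  Q = [1, 2, 4, 5] / [3, 7] / [6, 8] / [9];  common shape = (4, 2, 2, 1)

Row-insert the values π_1, π_2, … into P one at a time, bumping the leftmost entry strictly greater than the inserted value down to the next row. The recording tableau Q records, in position (i, j), the step at which that cell was added to P.
  Insert 3 (step 1): P = [3];  Q = [1]
  Insert 6 (step 2): P = [3, 6];  Q = [1, 2]
  Insert 4 (step 3): P = [3, 4] / [6];  Q = [1, 2] / [3]
  Insert 8 (step 4): P = [3, 4, 8] / [6];  Q = [1, 2, 4] / [3]
  Insert 9 (step 5): P = [3, 4, 8, 9] / [6];  Q = [1, 2, 4, 5] / [3]
  Insert 1 (step 6): P = [1, 4, 8, 9] / [3] / [6];  Q = [1, 2, 4, 5] / [3] / [6]
  Insert 7 (step 7): P = [1, 4, 7, 9] / [3, 8] / [6];  Q = [1, 2, 4, 5] / [3, 7] / [6]
  Insert 5 (step 8): P = [1, 4, 5, 9] / [3, 7] / [6, 8];  Q = [1, 2, 4, 5] / [3, 7] / [6, 8]
  Insert 2 (step 9): P = [1, 2, 5, 9] / [3, 4] / [6, 7] / [8];  Q = [1, 2, 4, 5] / [3, 7] / [6, 8] / [9]
Final shape: (4, 2, 2, 1).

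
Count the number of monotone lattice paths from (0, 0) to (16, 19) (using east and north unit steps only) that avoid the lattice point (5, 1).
Number of paths = 3852345210

Total paths from (0, 0) to (16, 19): C(35, 16) = 4059928950. Paths through (5, 1): (paths (0, 0) → (5, 1)) × (paths (5, 1) → (16, 19)) = C(6, 5) · C(29, 11) = 6 · 34597290 = 207583740. Avoidance count = 4059928950 − 207583740 = 3852345210.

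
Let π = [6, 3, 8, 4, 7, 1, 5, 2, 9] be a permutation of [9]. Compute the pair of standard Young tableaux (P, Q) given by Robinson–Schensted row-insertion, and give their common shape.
P = [1, 2, 5, 9] / [3, 4] / [6, 7] / [8];  Q = [1, 3, 5, 9] / [2, 4] / [6, 7] / [8];  common shape = (4, 2, 2, 1)

Row-insert the values π_1, π_2, … into P one at a time, bumping the leftmost entry strictly greater than the inserted value down to the next row. The recording tableau Q records, in position (i, j), the step at which that cell was added to P.
  Insert 6 (step 1): P = [6];  Q = [1]
  Insert 3 (step 2): P = [3] / [6];  Q = [1] / [2]
  Insert 8 (step 3): P = [3, 8] / [6];  Q = [1, 3] / [2]
  Insert 4 (step 4): P = [3, 4] / [6, 8];  Q = [1, 3] / [2, 4]
  Insert 7 (step 5): P = [3, 4, 7] / [6, 8];  Q = [1, 3, 5] / [2, 4]
  Insert 1 (step 6): P = [1, 4, 7] / [3, 8] / [6];  Q = [1, 3, 5] / [2, 4] / [6]
  Insert 5 (step 7): P = [1, 4, 5] / [3, 7] / [6, 8];  Q = [1, 3, 5] / [2, 4] / [6, 7]
  Insert 2 (step 8): P = [1, 2, 5] / [3, 4] / [6, 7] / [8];  Q = [1, 3, 5] / [2, 4] / [6, 7] / [8]
  Insert 9 (step 9): P = [1, 2, 5, 9] / [3, 4] / [6, 7] / [8];  Q = [1, 3, 5, 9] / [2, 4] / [6, 7] / [8]
Final shape: (4, 2, 2, 1).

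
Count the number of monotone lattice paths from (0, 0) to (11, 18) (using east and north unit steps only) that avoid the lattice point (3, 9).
Number of paths = 29249090

Total paths from (0, 0) to (11, 18): C(29, 11) = 34597290. Paths through (3, 9): (paths (0, 0) → (3, 9)) × (paths (3, 9) → (11, 18)) = C(12, 3) · C(17, 8) = 220 · 24310 = 5348200. Avoidance count = 34597290 − 5348200 = 29249090.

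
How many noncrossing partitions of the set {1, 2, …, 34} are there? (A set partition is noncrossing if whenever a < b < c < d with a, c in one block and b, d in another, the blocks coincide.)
C_34 = 812944042149730764

These noncrossing partitions are counted by the Catalan number C_n = (1/(n + 1)) · C(2n, n). For n = 34: C_34 = (1/35) · C(68, 34) = 28453041475240576740/35 = 812944042149730764.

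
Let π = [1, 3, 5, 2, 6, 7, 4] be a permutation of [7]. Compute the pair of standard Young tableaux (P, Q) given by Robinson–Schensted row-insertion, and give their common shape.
P = [1, 2, 4, 6, 7] / [3, 5];  Q = [1, 2, 3, 5, 6] / [4, 7];  common shape = (5, 2)

Row-insert the values π_1, π_2, … into P one at a time, bumping the leftmost entry strictly greater than the inserted value down to the next row. The recording tableau Q records, in position (i, j), the step at which that cell was added to P.
  Insert 1 (step 1): P = [1];  Q = [1]
  Insert 3 (step 2): P = [1, 3];  Q = [1, 2]
  Insert 5 (step 3): P = [1, 3, 5];  Q = [1, 2, 3]
  Insert 2 (step 4): P = [1, 2, 5] / [3];  Q = [1, 2, 3] / [4]
  Insert 6 (step 5): P = [1, 2, 5, 6] / [3];  Q = [1, 2, 3, 5] / [4]
  Insert 7 (step 6): P = [1, 2, 5, 6, 7] / [3];  Q = [1, 2, 3, 5, 6] / [4]
  Insert 4 (step 7): P = [1, 2, 4, 6, 7] / [3, 5];  Q = [1, 2, 3, 5, 6] / [4, 7]
Final shape: (5, 2).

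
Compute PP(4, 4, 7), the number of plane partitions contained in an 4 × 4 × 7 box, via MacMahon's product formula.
PP(4, 4, 7) = 44537922

Evaluate the triple product over i = 1..4, j = 1..4, k = 1..7. The factors are (2/1) · (3/2) · (4/3) · (5/4) · (6/5) · (7/6) · (8/7) · (3/2) · … (112 factors total). The numerators and denominators telescope so the product is an integer; carrying out the multiplication exactly gives PP(4, 4, 7) = 44537922.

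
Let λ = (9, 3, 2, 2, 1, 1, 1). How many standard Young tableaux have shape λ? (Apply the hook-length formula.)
# SYT of shape (9, 3, 2, 2, 1, 1, 1) = 11110554

Hook-length formula: f^λ = n! / Π hook(c), product over all cells c of the Young diagram. For λ = (9, 3, 2, 2, 1, 1, 1), n = 19 boxes. Hook lengths by row (left-to-right, top-to-bottom): [15, 11, 8, 6, 5, 4, 3, 2, 1]; [8, 4, 1]; [6, 2]; [5, 1]; [3]; [2]; [1]. Product of hooks = 10948608000. So f^λ = 19! / 10948608000 = 121645100408832000 / 10948608000 = 11110554.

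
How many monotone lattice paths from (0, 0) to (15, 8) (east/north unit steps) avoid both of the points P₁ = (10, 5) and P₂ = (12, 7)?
Number of paths = 192666

Inclusion–exclusion. Total paths: C(23, 15) = 490314. Through P₁: C(15, 10)·C(8, 5) = 168168. Through P₂: C(19, 12)·C(4, 3) = 201552. Since P₁ is strictly southwest of P₂, a monotone path through both must visit P₁ then P₂; paths through both = C(15, 10)·C(4, 2)·C(4, 3) = 72072. Avoid both = 490314 − 168168 − 201552 + 72072 = 192666.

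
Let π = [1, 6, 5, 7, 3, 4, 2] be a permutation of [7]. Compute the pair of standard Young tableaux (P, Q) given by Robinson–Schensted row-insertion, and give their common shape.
P = [1, 2, 4] / [3, 7] / [5] / [6];  Q = [1, 2, 4] / [3, 6] / [5] / [7];  common shape = (3, 2, 1, 1)

Row-insert the values π_1, π_2, … into P one at a time, bumping the leftmost entry strictly greater than the inserted value down to the next row. The recording tableau Q records, in position (i, j), the step at which that cell was added to P.
  Insert 1 (step 1): P = [1];  Q = [1]
  Insert 6 (step 2): P = [1, 6];  Q = [1, 2]
  Insert 5 (step 3): P = [1, 5] / [6];  Q = [1, 2] / [3]
  Insert 7 (step 4): P = [1, 5, 7] / [6];  Q = [1, 2, 4] / [3]
  Insert 3 (step 5): P = [1, 3, 7] / [5] / [6];  Q = [1, 2, 4] / [3] / [5]
  Insert 4 (step 6): P = [1, 3, 4] / [5, 7] / [6];  Q = [1, 2, 4] / [3, 6] / [5]
  Insert 2 (step 7): P = [1, 2, 4] / [3, 7] / [5] / [6];  Q = [1, 2, 4] / [3, 6] / [5] / [7]
Final shape: (3, 2, 1, 1).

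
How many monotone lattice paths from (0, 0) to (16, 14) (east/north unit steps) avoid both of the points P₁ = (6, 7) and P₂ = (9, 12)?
Number of paths = 104927883

Inclusion–exclusion. Total paths: C(30, 16) = 145422675. Through P₁: C(13, 6)·C(17, 10) = 33372768. Through P₂: C(21, 9)·C(9, 7) = 10581480. Since P₁ is strictly southwest of P₂, a monotone path through both must visit P₁ then P₂; paths through both = C(13, 6)·C(8, 3)·C(9, 7) = 3459456. Avoid both = 145422675 − 33372768 − 10581480 + 3459456 = 104927883.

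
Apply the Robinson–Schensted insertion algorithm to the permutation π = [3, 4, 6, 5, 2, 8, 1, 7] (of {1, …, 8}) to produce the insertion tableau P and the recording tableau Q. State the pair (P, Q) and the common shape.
P = [1, 4, 5, 7] / [2, 8] / [3] / [6];  Q = [1, 2, 3, 6] / [4, 8] / [5] / [7];  common shape = (4, 2, 1, 1)

Row-insert the values π_1, π_2, … into P one at a time, bumping the leftmost entry strictly greater than the inserted value down to the next row. The recording tableau Q records, in position (i, j), the step at which that cell was added to P.
  Insert 3 (step 1): P = [3];  Q = [1]
  Insert 4 (step 2): P = [3, 4];  Q = [1, 2]
  Insert 6 (step 3): P = [3, 4, 6];  Q = [1, 2, 3]
  Insert 5 (step 4): P = [3, 4, 5] / [6];  Q = [1, 2, 3] / [4]
  Insert 2 (step 5): P = [2, 4, 5] / [3] / [6];  Q = [1, 2, 3] / [4] / [5]
  Insert 8 (step 6): P = [2, 4, 5, 8] / [3] / [6];  Q = [1, 2, 3, 6] / [4] / [5]
  Insert 1 (step 7): P = [1, 4, 5, 8] / [2] / [3] / [6];  Q = [1, 2, 3, 6] / [4] / [5] / [7]
  Insert 7 (step 8): P = [1, 4, 5, 7] / [2, 8] / [3] / [6];  Q = [1, 2, 3, 6] / [4, 8] / [5] / [7]
Final shape: (4, 2, 1, 1).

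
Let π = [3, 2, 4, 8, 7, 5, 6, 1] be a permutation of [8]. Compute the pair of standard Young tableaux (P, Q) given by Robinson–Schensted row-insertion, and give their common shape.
P = [1, 4, 5, 6] / [2, 7] / [3] / [8];  Q = [1, 3, 4, 7] / [2, 5] / [6] / [8];  common shape = (4, 2, 1, 1)

Row-insert the values π_1, π_2, … into P one at a time, bumping the leftmost entry strictly greater than the inserted value down to the next row. The recording tableau Q records, in position (i, j), the step at which that cell was added to P.
  Insert 3 (step 1): P = [3];  Q = [1]
  Insert 2 (step 2): P = [2] / [3];  Q = [1] / [2]
  Insert 4 (step 3): P = [2, 4] / [3];  Q = [1, 3] / [2]
  Insert 8 (step 4): P = [2, 4, 8] / [3];  Q = [1, 3, 4] / [2]
  Insert 7 (step 5): P = [2, 4, 7] / [3, 8];  Q = [1, 3, 4] / [2, 5]
  Insert 5 (step 6): P = [2, 4, 5] / [3, 7] / [8];  Q = [1, 3, 4] / [2, 5] / [6]
  Insert 6 (step 7): P = [2, 4, 5, 6] / [3, 7] / [8];  Q = [1, 3, 4, 7] / [2, 5] / [6]
  Insert 1 (step 8): P = [1, 4, 5, 6] / [2, 7] / [3] / [8];  Q = [1, 3, 4, 7] / [2, 5] / [6] / [8]
Final shape: (4, 2, 1, 1).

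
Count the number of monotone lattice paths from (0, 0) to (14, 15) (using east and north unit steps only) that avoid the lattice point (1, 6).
Number of paths = 74076820

Total paths from (0, 0) to (14, 15): C(29, 14) = 77558760. Paths through (1, 6): (paths (0, 0) → (1, 6)) × (paths (1, 6) → (14, 15)) = C(7, 1) · C(22, 13) = 7 · 497420 = 3481940. Avoidance count = 77558760 − 3481940 = 74076820.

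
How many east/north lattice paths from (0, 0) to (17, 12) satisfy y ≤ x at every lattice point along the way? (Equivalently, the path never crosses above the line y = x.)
Number of paths = 17298645

By the reflection principle (André's argument), the number of monotone paths to (17, 12) with n ≤ m that never go above y = x is C(29, 17) − C(29, 18) = 51895935 − 34597290 = 17298645.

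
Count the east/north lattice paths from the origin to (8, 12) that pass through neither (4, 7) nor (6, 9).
Number of paths = 54140

Inclusion–exclusion. Total paths: C(20, 8) = 125970. Through P₁: C(11, 4)·C(9, 4) = 41580. Through P₂: C(15, 6)·C(5, 2) = 50050. Since P₁ is strictly southwest of P₂, a monotone path through both must visit P₁ then P₂; paths through both = C(11, 4)·C(4, 2)·C(5, 2) = 19800. Avoid both = 125970 − 41580 − 50050 + 19800 = 54140.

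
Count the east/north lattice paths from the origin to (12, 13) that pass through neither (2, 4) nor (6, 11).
Number of paths = 3606702

Inclusion–exclusion. Total paths: C(25, 12) = 5200300. Through P₁: C(6, 2)·C(19, 10) = 1385670. Through P₂: C(17, 6)·C(8, 6) = 346528. Since P₁ is strictly southwest of P₂, a monotone path through both must visit P₁ then P₂; paths through both = C(6, 2)·C(11, 4)·C(8, 6) = 138600. Avoid both = 5200300 − 1385670 − 346528 + 138600 = 3606702.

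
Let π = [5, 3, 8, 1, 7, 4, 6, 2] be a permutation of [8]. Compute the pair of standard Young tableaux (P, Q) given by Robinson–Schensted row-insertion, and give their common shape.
P = [1, 2, 6] / [3, 4] / [5, 7] / [8];  Q = [1, 3, 7] / [2, 5] / [4, 6] / [8];  common shape = (3, 2, 2, 1)

Row-insert the values π_1, π_2, … into P one at a time, bumping the leftmost entry strictly greater than the inserted value down to the next row. The recording tableau Q records, in position (i, j), the step at which that cell was added to P.
  Insert 5 (step 1): P = [5];  Q = [1]
  Insert 3 (step 2): P = [3] / [5];  Q = [1] / [2]
  Insert 8 (step 3): P = [3, 8] / [5];  Q = [1, 3] / [2]
  Insert 1 (step 4): P = [1, 8] / [3] / [5];  Q = [1, 3] / [2] / [4]
  Insert 7 (step 5): P = [1, 7] / [3, 8] / [5];  Q = [1, 3] / [2, 5] / [4]
  Insert 4 (step 6): P = [1, 4] / [3, 7] / [5, 8];  Q = [1, 3] / [2, 5] / [4, 6]
  Insert 6 (step 7): P = [1, 4, 6] / [3, 7] / [5, 8];  Q = [1, 3, 7] / [2, 5] / [4, 6]
  Insert 2 (step 8): P = [1, 2, 6] / [3, 4] / [5, 7] / [8];  Q = [1, 3, 7] / [2, 5] / [4, 6] / [8]
Final shape: (3, 2, 2, 1).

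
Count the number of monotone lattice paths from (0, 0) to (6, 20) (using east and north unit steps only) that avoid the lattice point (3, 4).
Number of paths = 196315

Total paths from (0, 0) to (6, 20): C(26, 6) = 230230. Paths through (3, 4): (paths (0, 0) → (3, 4)) × (paths (3, 4) → (6, 20)) = C(7, 3) · C(19, 3) = 35 · 969 = 33915. Avoidance count = 230230 − 33915 = 196315.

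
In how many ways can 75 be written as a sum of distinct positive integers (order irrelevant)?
q(75) = 48446

A partition into distinct parts is a strictly decreasing sequence summing to n. The recurrence d(n, m) = d(n, m−1) + d(n−m, m−1) (use part m at most once) with q(n) = d(n, n) gives q(75) = 48446. (Euler's theorem: # distinct-part partitions = # odd-part partitions.)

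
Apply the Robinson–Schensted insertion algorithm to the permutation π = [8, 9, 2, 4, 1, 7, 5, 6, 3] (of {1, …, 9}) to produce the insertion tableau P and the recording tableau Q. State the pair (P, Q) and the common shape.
P = [1, 3, 5, 6] / [2, 4] / [7, 9] / [8];  Q = [1, 2, 6, 8] / [3, 4] / [5, 7] / [9];  common shape = (4, 2, 2, 1)

Row-insert the values π_1, π_2, … into P one at a time, bumping the leftmost entry strictly greater than the inserted value down to the next row. The recording tableau Q records, in position (i, j), the step at which that cell was added to P.
  Insert 8 (step 1): P = [8];  Q = [1]
  Insert 9 (step 2): P = [8, 9];  Q = [1, 2]
  Insert 2 (step 3): P = [2, 9] / [8];  Q = [1, 2] / [3]
  Insert 4 (step 4): P = [2, 4] / [8, 9];  Q = [1, 2] / [3, 4]
  Insert 1 (step 5): P = [1, 4] / [2, 9] / [8];  Q = [1, 2] / [3, 4] / [5]
  Insert 7 (step 6): P = [1, 4, 7] / [2, 9] / [8];  Q = [1, 2, 6] / [3, 4] / [5]
  Insert 5 (step 7): P = [1, 4, 5] / [2, 7] / [8, 9];  Q = [1, 2, 6] / [3, 4] / [5, 7]
  Insert 6 (step 8): P = [1, 4, 5, 6] / [2, 7] / [8, 9];  Q = [1, 2, 6, 8] / [3, 4] / [5, 7]
  Insert 3 (step 9): P = [1, 3, 5, 6] / [2, 4] / [7, 9] / [8];  Q = [1, 2, 6, 8] / [3, 4] / [5, 7] / [9]
Final shape: (4, 2, 2, 1).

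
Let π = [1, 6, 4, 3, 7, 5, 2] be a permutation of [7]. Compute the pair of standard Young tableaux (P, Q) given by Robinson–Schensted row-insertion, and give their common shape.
P = [1, 2, 5] / [3, 7] / [4] / [6];  Q = [1, 2, 5] / [3, 6] / [4] / [7];  common shape = (3, 2, 1, 1)

Row-insert the values π_1, π_2, … into P one at a time, bumping the leftmost entry strictly greater than the inserted value down to the next row. The recording tableau Q records, in position (i, j), the step at which that cell was added to P.
  Insert 1 (step 1): P = [1];  Q = [1]
  Insert 6 (step 2): P = [1, 6];  Q = [1, 2]
  Insert 4 (step 3): P = [1, 4] / [6];  Q = [1, 2] / [3]
  Insert 3 (step 4): P = [1, 3] / [4] / [6];  Q = [1, 2] / [3] / [4]
  Insert 7 (step 5): P = [1, 3, 7] / [4] / [6];  Q = [1, 2, 5] / [3] / [4]
  Insert 5 (step 6): P = [1, 3, 5] / [4, 7] / [6];  Q = [1, 2, 5] / [3, 6] / [4]
  Insert 2 (step 7): P = [1, 2, 5] / [3, 7] / [4] / [6];  Q = [1, 2, 5] / [3, 6] / [4] / [7]
Final shape: (3, 2, 1, 1).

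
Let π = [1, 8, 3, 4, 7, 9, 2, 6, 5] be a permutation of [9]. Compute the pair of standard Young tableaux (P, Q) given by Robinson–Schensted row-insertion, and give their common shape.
P = [1, 2, 4, 5, 9] / [3, 6] / [7] / [8];  Q = [1, 2, 4, 5, 6] / [3, 8] / [7] / [9];  common shape = (5, 2, 1, 1)

Row-insert the values π_1, π_2, … into P one at a time, bumping the leftmost entry strictly greater than the inserted value down to the next row. The recording tableau Q records, in position (i, j), the step at which that cell was added to P.
  Insert 1 (step 1): P = [1];  Q = [1]
  Insert 8 (step 2): P = [1, 8];  Q = [1, 2]
  Insert 3 (step 3): P = [1, 3] / [8];  Q = [1, 2] / [3]
  Insert 4 (step 4): P = [1, 3, 4] / [8];  Q = [1, 2, 4] / [3]
  Insert 7 (step 5): P = [1, 3, 4, 7] / [8];  Q = [1, 2, 4, 5] / [3]
  Insert 9 (step 6): P = [1, 3, 4, 7, 9] / [8];  Q = [1, 2, 4, 5, 6] / [3]
  Insert 2 (step 7): P = [1, 2, 4, 7, 9] / [3] / [8];  Q = [1, 2, 4, 5, 6] / [3] / [7]
  Insert 6 (step 8): P = [1, 2, 4, 6, 9] / [3, 7] / [8];  Q = [1, 2, 4, 5, 6] / [3, 8] / [7]
  Insert 5 (step 9): P = [1, 2, 4, 5, 9] / [3, 6] / [7] / [8];  Q = [1, 2, 4, 5, 6] / [3, 8] / [7] / [9]
Final shape: (5, 2, 1, 1).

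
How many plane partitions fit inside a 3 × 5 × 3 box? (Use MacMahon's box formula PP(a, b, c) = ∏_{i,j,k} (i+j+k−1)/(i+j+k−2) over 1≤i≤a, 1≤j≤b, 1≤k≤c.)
PP(3, 5, 3) = 14112

Evaluate the triple product over i = 1..3, j = 1..5, k = 1..3. The factors are (2/1) · (3/2) · (4/3) · (3/2) · (4/3) · (5/4) · (4/3) · (5/4) · … (45 factors total). The numerators and denominators telescope so the product is an integer; carrying out the multiplication exactly gives PP(3, 5, 3) = 14112.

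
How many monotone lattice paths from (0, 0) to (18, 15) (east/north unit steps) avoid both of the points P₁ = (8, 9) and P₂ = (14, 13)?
Number of paths = 618185840

Inclusion–exclusion. Total paths: C(33, 18) = 1037158320. Through P₁: C(17, 8)·C(16, 10) = 194674480. Through P₂: C(27, 14)·C(6, 4) = 300874500. Since P₁ is strictly southwest of P₂, a monotone path through both must visit P₁ then P₂; paths through both = C(17, 8)·C(10, 6)·C(6, 4) = 76576500. Avoid both = 1037158320 − 194674480 − 300874500 + 76576500 = 618185840.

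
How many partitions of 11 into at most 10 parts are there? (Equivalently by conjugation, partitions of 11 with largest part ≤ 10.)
p(11, parts ≤ 10) = 55

Partitions of 11 with all parts ≤ 10: 10+1, 9+2, 9+1+1, 8+3, 8+2+1, 8+1+1+1, 7+4, 7+3+1, 7+2+2, 7+2+1+1, 7+1+1+1+1, 6+5, 6+4+1, 6+3+2, 6+3+1+1, 6+2+2+1, 6+2+1+1+1, 6+1+1+1+1+1, 5+5+1, 5+4+2, 5+4+1+1, 5+3+3, 5+3+2+1, 5+3+1+1+1, 5+2+2+2, 5+2+2+1+1, 5+2+1+1+1+1, 5+1+1+1+1+1+1, 4+4+3, 4+4+2+1, … (55 total). Count = 55.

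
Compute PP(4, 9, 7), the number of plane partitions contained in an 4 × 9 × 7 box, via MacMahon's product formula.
PP(4, 9, 7) = 10323075958624

Evaluate the triple product over i = 1..4, j = 1..9, k = 1..7. The factors are (2/1) · (3/2) · (4/3) · (5/4) · (6/5) · (7/6) · (8/7) · (3/2) · … (252 factors total). The numerators and denominators telescope so the product is an integer; carrying out the multiplication exactly gives PP(4, 9, 7) = 10323075958624.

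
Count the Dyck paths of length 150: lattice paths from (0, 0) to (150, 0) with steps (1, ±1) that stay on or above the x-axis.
C_75 = 1221395654430378811828760722007962130791020

These Dyck paths are counted by the Catalan number C_n = (1/(n + 1)) · C(2n, n). For n = 75: C_75 = (1/76) · C(150, 75) = 92826069736708789698985814872605121940117520/76 = 1221395654430378811828760722007962130791020.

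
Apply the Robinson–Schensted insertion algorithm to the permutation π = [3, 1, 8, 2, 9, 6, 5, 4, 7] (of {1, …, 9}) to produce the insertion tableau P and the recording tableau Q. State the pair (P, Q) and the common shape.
P = [1, 2, 4, 7] / [3, 5, 9] / [6] / [8];  Q = [1, 3, 5, 9] / [2, 4, 6] / [7] / [8];  common shape = (4, 3, 1, 1)

Row-insert the values π_1, π_2, … into P one at a time, bumping the leftmost entry strictly greater than the inserted value down to the next row. The recording tableau Q records, in position (i, j), the step at which that cell was added to P.
  Insert 3 (step 1): P = [3];  Q = [1]
  Insert 1 (step 2): P = [1] / [3];  Q = [1] / [2]
  Insert 8 (step 3): P = [1, 8] / [3];  Q = [1, 3] / [2]
  Insert 2 (step 4): P = [1, 2] / [3, 8];  Q = [1, 3] / [2, 4]
  Insert 9 (step 5): P = [1, 2, 9] / [3, 8];  Q = [1, 3, 5] / [2, 4]
  Insert 6 (step 6): P = [1, 2, 6] / [3, 8, 9];  Q = [1, 3, 5] / [2, 4, 6]
  Insert 5 (step 7): P = [1, 2, 5] / [3, 6, 9] / [8];  Q = [1, 3, 5] / [2, 4, 6] / [7]
  Insert 4 (step 8): P = [1, 2, 4] / [3, 5, 9] / [6] / [8];  Q = [1, 3, 5] / [2, 4, 6] / [7] / [8]
  Insert 7 (step 9): P = [1, 2, 4, 7] / [3, 5, 9] / [6] / [8];  Q = [1, 3, 5, 9] / [2, 4, 6] / [7] / [8]
Final shape: (4, 3, 1, 1).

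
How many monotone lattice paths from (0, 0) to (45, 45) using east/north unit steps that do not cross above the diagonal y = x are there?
C_45 = 2257117854077248073253720

These NE paths below the diagonal are counted by the Catalan number C_n = (1/(n + 1)) · C(2n, n). For n = 45: C_45 = (1/46) · C(90, 45) = 103827421287553411369671120/46 = 2257117854077248073253720.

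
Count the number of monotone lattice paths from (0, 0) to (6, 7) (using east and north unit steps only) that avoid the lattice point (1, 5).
Number of paths = 1590

Total paths from (0, 0) to (6, 7): C(13, 6) = 1716. Paths through (1, 5): (paths (0, 0) → (1, 5)) × (paths (1, 5) → (6, 7)) = C(6, 1) · C(7, 5) = 6 · 21 = 126. Avoidance count = 1716 − 126 = 1590.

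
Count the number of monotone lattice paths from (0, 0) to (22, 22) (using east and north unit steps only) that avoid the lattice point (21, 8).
Number of paths = 2104034581545

Total paths from (0, 0) to (22, 22): C(44, 22) = 2104098963720. Paths through (21, 8): (paths (0, 0) → (21, 8)) × (paths (21, 8) → (22, 22)) = C(29, 21) · C(15, 1) = 4292145 · 15 = 64382175. Avoidance count = 2104098963720 − 64382175 = 2104034581545.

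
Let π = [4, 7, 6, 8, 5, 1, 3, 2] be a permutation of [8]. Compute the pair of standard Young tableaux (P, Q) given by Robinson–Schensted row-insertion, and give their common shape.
P = [1, 2, 8] / [3, 5] / [4] / [6] / [7];  Q = [1, 2, 4] / [3, 7] / [5] / [6] / [8];  common shape = (3, 2, 1, 1, 1)

Row-insert the values π_1, π_2, … into P one at a time, bumping the leftmost entry strictly greater than the inserted value down to the next row. The recording tableau Q records, in position (i, j), the step at which that cell was added to P.
  Insert 4 (step 1): P = [4];  Q = [1]
  Insert 7 (step 2): P = [4, 7];  Q = [1, 2]
  Insert 6 (step 3): P = [4, 6] / [7];  Q = [1, 2] / [3]
  Insert 8 (step 4): P = [4, 6, 8] / [7];  Q = [1, 2, 4] / [3]
  Insert 5 (step 5): P = [4, 5, 8] / [6] / [7];  Q = [1, 2, 4] / [3] / [5]
  Insert 1 (step 6): P = [1, 5, 8] / [4] / [6] / [7];  Q = [1, 2, 4] / [3] / [5] / [6]
  Insert 3 (step 7): P = [1, 3, 8] / [4, 5] / [6] / [7];  Q = [1, 2, 4] / [3, 7] / [5] / [6]
  Insert 2 (step 8): P = [1, 2, 8] / [3, 5] / [4] / [6] / [7];  Q = [1, 2, 4] / [3, 7] / [5] / [6] / [8]
Final shape: (3, 2, 1, 1, 1).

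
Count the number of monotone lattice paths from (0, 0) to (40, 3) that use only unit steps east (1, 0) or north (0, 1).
Number of paths = 12341

A monotone lattice path from (0, 0) to (40, 3) consists of 40 east steps and 3 north steps in some order, so it is determined by which 40 of the 43 steps are east. The count is C(43, 40) = 12341.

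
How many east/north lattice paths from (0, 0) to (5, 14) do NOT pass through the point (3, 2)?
Number of paths = 10718

Total paths from (0, 0) to (5, 14): C(19, 5) = 11628. Paths through (3, 2): (paths (0, 0) → (3, 2)) × (paths (3, 2) → (5, 14)) = C(5, 3) · C(14, 2) = 10 · 91 = 910. Avoidance count = 11628 − 910 = 10718.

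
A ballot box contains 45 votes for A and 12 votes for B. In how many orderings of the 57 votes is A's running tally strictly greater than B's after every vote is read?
Strict-lead orderings = 409481092020

Total orderings of the 57 votes with 45 for A: C(57, 45) = 707285522580. By the Bertrand ballot formula (Cycle Lemma / reflection principle), the number of orderings in which A is strictly ahead of B throughout is (p − q)/(p + q) · C(p + q, p) = (45 − 12)/(45 + 12) · 707285522580 = 409481092020.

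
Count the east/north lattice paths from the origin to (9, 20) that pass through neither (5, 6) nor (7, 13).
Number of paths = 6409317

Inclusion–exclusion. Total paths: C(29, 9) = 10015005. Through P₁: C(11, 5)·C(18, 4) = 1413720. Through P₂: C(20, 7)·C(9, 2) = 2790720. Since P₁ is strictly southwest of P₂, a monotone path through both must visit P₁ then P₂; paths through both = C(11, 5)·C(9, 2)·C(9, 2) = 598752. Avoid both = 10015005 − 1413720 − 2790720 + 598752 = 6409317.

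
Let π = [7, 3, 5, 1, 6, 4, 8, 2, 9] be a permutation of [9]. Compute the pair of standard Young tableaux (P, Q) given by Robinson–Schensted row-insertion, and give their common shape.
P = [1, 2, 6, 8, 9] / [3, 4] / [5] / [7];  Q = [1, 3, 5, 7, 9] / [2, 6] / [4] / [8];  common shape = (5, 2, 1, 1)

Row-insert the values π_1, π_2, … into P one at a time, bumping the leftmost entry strictly greater than the inserted value down to the next row. The recording tableau Q records, in position (i, j), the step at which that cell was added to P.
  Insert 7 (step 1): P = [7];  Q = [1]
  Insert 3 (step 2): P = [3] / [7];  Q = [1] / [2]
  Insert 5 (step 3): P = [3, 5] / [7];  Q = [1, 3] / [2]
  Insert 1 (step 4): P = [1, 5] / [3] / [7];  Q = [1, 3] / [2] / [4]
  Insert 6 (step 5): P = [1, 5, 6] / [3] / [7];  Q = [1, 3, 5] / [2] / [4]
  Insert 4 (step 6): P = [1, 4, 6] / [3, 5] / [7];  Q = [1, 3, 5] / [2, 6] / [4]
  Insert 8 (step 7): P = [1, 4, 6, 8] / [3, 5] / [7];  Q = [1, 3, 5, 7] / [2, 6] / [4]
  Insert 2 (step 8): P = [1, 2, 6, 8] / [3, 4] / [5] / [7];  Q = [1, 3, 5, 7] / [2, 6] / [4] / [8]
  Insert 9 (step 9): P = [1, 2, 6, 8, 9] / [3, 4] / [5] / [7];  Q = [1, 3, 5, 7, 9] / [2, 6] / [4] / [8]
Final shape: (5, 2, 1, 1).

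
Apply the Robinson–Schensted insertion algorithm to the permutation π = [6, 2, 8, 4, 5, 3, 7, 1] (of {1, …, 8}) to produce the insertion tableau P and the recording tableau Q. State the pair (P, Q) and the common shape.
P = [1, 3, 5, 7] / [2, 8] / [4] / [6];  Q = [1, 3, 5, 7] / [2, 4] / [6] / [8];  common shape = (4, 2, 1, 1)

Row-insert the values π_1, π_2, … into P one at a time, bumping the leftmost entry strictly greater than the inserted value down to the next row. The recording tableau Q records, in position (i, j), the step at which that cell was added to P.
  Insert 6 (step 1): P = [6];  Q = [1]
  Insert 2 (step 2): P = [2] / [6];  Q = [1] / [2]
  Insert 8 (step 3): P = [2, 8] / [6];  Q = [1, 3] / [2]
  Insert 4 (step 4): P = [2, 4] / [6, 8];  Q = [1, 3] / [2, 4]
  Insert 5 (step 5): P = [2, 4, 5] / [6, 8];  Q = [1, 3, 5] / [2, 4]
  Insert 3 (step 6): P = [2, 3, 5] / [4, 8] / [6];  Q = [1, 3, 5] / [2, 4] / [6]
  Insert 7 (step 7): P = [2, 3, 5, 7] / [4, 8] / [6];  Q = [1, 3, 5, 7] / [2, 4] / [6]
  Insert 1 (step 8): P = [1, 3, 5, 7] / [2, 8] / [4] / [6];  Q = [1, 3, 5, 7] / [2, 4] / [6] / [8]
Final shape: (4, 2, 1, 1).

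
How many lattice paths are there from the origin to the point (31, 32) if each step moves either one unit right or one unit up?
Number of paths = 916312070471295267

A monotone lattice path from (0, 0) to (31, 32) consists of 31 east steps and 32 north steps in some order, so it is determined by which 31 of the 63 steps are east. The count is C(63, 31) = 916312070471295267.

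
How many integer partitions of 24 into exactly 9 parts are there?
p(24, 9 parts) = 157

Partitions of n into exactly k parts are in bijection with partitions of n − k into at most k parts (subtract 1 from each part). So p(24, exactly 9) = p(15, parts ≤ 9). Computing via the recurrence p(m, j) = p(m, j−1) + p(m−j, j) gives 157.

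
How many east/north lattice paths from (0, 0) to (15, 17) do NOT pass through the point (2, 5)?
Number of paths = 456516420

Total paths from (0, 0) to (15, 17): C(32, 15) = 565722720. Paths through (2, 5): (paths (0, 0) → (2, 5)) × (paths (2, 5) → (15, 17)) = C(7, 2) · C(25, 13) = 21 · 5200300 = 109206300. Avoidance count = 565722720 − 109206300 = 456516420.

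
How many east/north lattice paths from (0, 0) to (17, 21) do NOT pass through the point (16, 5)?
Number of paths = 28780797447

Total paths from (0, 0) to (17, 21): C(38, 17) = 28781143380. Paths through (16, 5): (paths (0, 0) → (16, 5)) × (paths (16, 5) → (17, 21)) = C(21, 16) · C(17, 1) = 20349 · 17 = 345933. Avoidance count = 28781143380 − 345933 = 28780797447.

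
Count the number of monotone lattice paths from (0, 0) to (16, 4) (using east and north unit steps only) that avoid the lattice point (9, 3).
Number of paths = 3085

Total paths from (0, 0) to (16, 4): C(20, 16) = 4845. Paths through (9, 3): (paths (0, 0) → (9, 3)) × (paths (9, 3) → (16, 4)) = C(12, 9) · C(8, 7) = 220 · 8 = 1760. Avoidance count = 4845 − 1760 = 3085.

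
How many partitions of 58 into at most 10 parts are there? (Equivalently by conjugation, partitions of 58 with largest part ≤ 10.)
p(58, parts ≤ 10) = 157564

Use the recurrence p(n, m) = p(n, m−1) + p(n−m, m): either the largest part is < m (count p(n, m−1)) or the largest part is exactly m (remove one copy of m, count p(n−m, m)). With p(0, ·) = 1 this gives p(58, parts ≤ 10) = 157564. (By conjugating Young diagrams, this also counts partitions of 58 into at most 10 parts.)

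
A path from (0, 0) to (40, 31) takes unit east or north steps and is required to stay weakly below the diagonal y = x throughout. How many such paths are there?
Number of paths = 30918092400693855280

By the reflection principle (André's argument), the number of monotone paths to (40, 31) with n ≤ m that never go above y = x is C(71, 40) − C(71, 41) = 126764178842844806648 − 95846086442150951368 = 30918092400693855280.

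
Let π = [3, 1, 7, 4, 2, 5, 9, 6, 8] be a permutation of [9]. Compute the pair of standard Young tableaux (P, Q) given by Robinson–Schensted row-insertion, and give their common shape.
P = [1, 2, 5, 6, 8] / [3, 4, 9] / [7];  Q = [1, 3, 6, 7, 9] / [2, 4, 8] / [5];  common shape = (5, 3, 1)

Row-insert the values π_1, π_2, … into P one at a time, bumping the leftmost entry strictly greater than the inserted value down to the next row. The recording tableau Q records, in position (i, j), the step at which that cell was added to P.
  Insert 3 (step 1): P = [3];  Q = [1]
  Insert 1 (step 2): P = [1] / [3];  Q = [1] / [2]
  Insert 7 (step 3): P = [1, 7] / [3];  Q = [1, 3] / [2]
  Insert 4 (step 4): P = [1, 4] / [3, 7];  Q = [1, 3] / [2, 4]
  Insert 2 (step 5): P = [1, 2] / [3, 4] / [7];  Q = [1, 3] / [2, 4] / [5]
  Insert 5 (step 6): P = [1, 2, 5] / [3, 4] / [7];  Q = [1, 3, 6] / [2, 4] / [5]
  Insert 9 (step 7): P = [1, 2, 5, 9] / [3, 4] / [7];  Q = [1, 3, 6, 7] / [2, 4] / [5]
  Insert 6 (step 8): P = [1, 2, 5, 6] / [3, 4, 9] / [7];  Q = [1, 3, 6, 7] / [2, 4, 8] / [5]
  Insert 8 (step 9): P = [1, 2, 5, 6, 8] / [3, 4, 9] / [7];  Q = [1, 3, 6, 7, 9] / [2, 4, 8] / [5]
Final shape: (5, 3, 1).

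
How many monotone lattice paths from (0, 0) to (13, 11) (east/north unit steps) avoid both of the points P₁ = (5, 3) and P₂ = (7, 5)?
Number of paths = 1354080

Inclusion–exclusion. Total paths: C(24, 13) = 2496144. Through P₁: C(8, 5)·C(16, 8) = 720720. Through P₂: C(12, 7)·C(12, 6) = 731808. Since P₁ is strictly southwest of P₂, a monotone path through both must visit P₁ then P₂; paths through both = C(8, 5)·C(4, 2)·C(12, 6) = 310464. Avoid both = 2496144 − 720720 − 731808 + 310464 = 1354080.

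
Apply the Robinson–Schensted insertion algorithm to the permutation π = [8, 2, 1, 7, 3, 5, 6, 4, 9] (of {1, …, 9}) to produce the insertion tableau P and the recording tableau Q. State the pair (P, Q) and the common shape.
P = [1, 3, 4, 6, 9] / [2, 5] / [7] / [8];  Q = [1, 4, 6, 7, 9] / [2, 5] / [3] / [8];  common shape = (5, 2, 1, 1)

Row-insert the values π_1, π_2, … into P one at a time, bumping the leftmost entry strictly greater than the inserted value down to the next row. The recording tableau Q records, in position (i, j), the step at which that cell was added to P.
  Insert 8 (step 1): P = [8];  Q = [1]
  Insert 2 (step 2): P = [2] / [8];  Q = [1] / [2]
  Insert 1 (step 3): P = [1] / [2] / [8];  Q = [1] / [2] / [3]
  Insert 7 (step 4): P = [1, 7] / [2] / [8];  Q = [1, 4] / [2] / [3]
  Insert 3 (step 5): P = [1, 3] / [2, 7] / [8];  Q = [1, 4] / [2, 5] / [3]
  Insert 5 (step 6): P = [1, 3, 5] / [2, 7] / [8];  Q = [1, 4, 6] / [2, 5] / [3]
  Insert 6 (step 7): P = [1, 3, 5, 6] / [2, 7] / [8];  Q = [1, 4, 6, 7] / [2, 5] / [3]
  Insert 4 (step 8): P = [1, 3, 4, 6] / [2, 5] / [7] / [8];  Q = [1, 4, 6, 7] / [2, 5] / [3] / [8]
  Insert 9 (step 9): P = [1, 3, 4, 6, 9] / [2, 5] / [7] / [8];  Q = [1, 4, 6, 7, 9] / [2, 5] / [3] / [8]
Final shape: (5, 2, 1, 1).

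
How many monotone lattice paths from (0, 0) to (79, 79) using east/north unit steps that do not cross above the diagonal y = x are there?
C_79 = 289450081175264899454283846029490767264392230

These NE paths below the diagonal are counted by the Catalan number C_n = (1/(n + 1)) · C(2n, n). For n = 79: C_79 = (1/80) · C(158, 79) = 23156006494021191956342707682359261381151378400/80 = 289450081175264899454283846029490767264392230.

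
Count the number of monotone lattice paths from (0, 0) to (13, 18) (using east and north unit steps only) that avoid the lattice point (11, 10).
Number of paths = 190380855

Total paths from (0, 0) to (13, 18): C(31, 13) = 206253075. Paths through (11, 10): (paths (0, 0) → (11, 10)) × (paths (11, 10) → (13, 18)) = C(21, 11) · C(10, 2) = 352716 · 45 = 15872220. Avoidance count = 206253075 − 15872220 = 190380855.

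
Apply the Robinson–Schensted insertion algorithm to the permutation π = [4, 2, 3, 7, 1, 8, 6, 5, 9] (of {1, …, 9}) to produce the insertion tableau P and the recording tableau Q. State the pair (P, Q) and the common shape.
P = [1, 3, 5, 8, 9] / [2, 6] / [4, 7];  Q = [1, 3, 4, 6, 9] / [2, 7] / [5, 8];  common shape = (5, 2, 2)

Row-insert the values π_1, π_2, … into P one at a time, bumping the leftmost entry strictly greater than the inserted value down to the next row. The recording tableau Q records, in position (i, j), the step at which that cell was added to P.
  Insert 4 (step 1): P = [4];  Q = [1]
  Insert 2 (step 2): P = [2] / [4];  Q = [1] / [2]
  Insert 3 (step 3): P = [2, 3] / [4];  Q = [1, 3] / [2]
  Insert 7 (step 4): P = [2, 3, 7] / [4];  Q = [1, 3, 4] / [2]
  Insert 1 (step 5): P = [1, 3, 7] / [2] / [4];  Q = [1, 3, 4] / [2] / [5]
  Insert 8 (step 6): P = [1, 3, 7, 8] / [2] / [4];  Q = [1, 3, 4, 6] / [2] / [5]
  Insert 6 (step 7): P = [1, 3, 6, 8] / [2, 7] / [4];  Q = [1, 3, 4, 6] / [2, 7] / [5]
  Insert 5 (step 8): P = [1, 3, 5, 8] / [2, 6] / [4, 7];  Q = [1, 3, 4, 6] / [2, 7] / [5, 8]
  Insert 9 (step 9): P = [1, 3, 5, 8, 9] / [2, 6] / [4, 7];  Q = [1, 3, 4, 6, 9] / [2, 7] / [5, 8]
Final shape: (5, 2, 2).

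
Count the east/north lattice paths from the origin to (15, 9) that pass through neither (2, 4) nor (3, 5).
Number of paths = 1131664

Inclusion–exclusion. Total paths: C(24, 15) = 1307504. Through P₁: C(6, 2)·C(18, 13) = 128520. Through P₂: C(8, 3)·C(16, 12) = 101920. Since P₁ is strictly southwest of P₂, a monotone path through both must visit P₁ then P₂; paths through both = C(6, 2)·C(2, 1)·C(16, 12) = 54600. Avoid both = 1307504 − 128520 − 101920 + 54600 = 1131664.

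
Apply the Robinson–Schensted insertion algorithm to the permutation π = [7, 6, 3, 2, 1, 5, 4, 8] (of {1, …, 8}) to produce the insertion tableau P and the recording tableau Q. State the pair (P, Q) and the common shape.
P = [1, 4, 8] / [2, 5] / [3] / [6] / [7];  Q = [1, 6, 8] / [2, 7] / [3] / [4] / [5];  common shape = (3, 2, 1, 1, 1)

Row-insert the values π_1, π_2, … into P one at a time, bumping the leftmost entry strictly greater than the inserted value down to the next row. The recording tableau Q records, in position (i, j), the step at which that cell was added to P.
  Insert 7 (step 1): P = [7];  Q = [1]
  Insert 6 (step 2): P = [6] / [7];  Q = [1] / [2]
  Insert 3 (step 3): P = [3] / [6] / [7];  Q = [1] / [2] / [3]
  Insert 2 (step 4): P = [2] / [3] / [6] / [7];  Q = [1] / [2] / [3] / [4]
  Insert 1 (step 5): P = [1] / [2] / [3] / [6] / [7];  Q = [1] / [2] / [3] / [4] / [5]
  Insert 5 (step 6): P = [1, 5] / [2] / [3] / [6] / [7];  Q = [1, 6] / [2] / [3] / [4] / [5]
  Insert 4 (step 7): P = [1, 4] / [2, 5] / [3] / [6] / [7];  Q = [1, 6] / [2, 7] / [3] / [4] / [5]
  Insert 8 (step 8): P = [1, 4, 8] / [2, 5] / [3] / [6] / [7];  Q = [1, 6, 8] / [2, 7] / [3] / [4] / [5]
Final shape: (3, 2, 1, 1, 1).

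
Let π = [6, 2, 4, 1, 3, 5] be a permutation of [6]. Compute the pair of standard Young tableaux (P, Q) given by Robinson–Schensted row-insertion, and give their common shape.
P = [1, 3, 5] / [2, 4] / [6];  Q = [1, 3, 6] / [2, 5] / [4];  common shape = (3, 2, 1)

Row-insert the values π_1, π_2, … into P one at a time, bumping the leftmost entry strictly greater than the inserted value down to the next row. The recording tableau Q records, in position (i, j), the step at which that cell was added to P.
  Insert 6 (step 1): P = [6];  Q = [1]
  Insert 2 (step 2): P = [2] / [6];  Q = [1] / [2]
  Insert 4 (step 3): P = [2, 4] / [6];  Q = [1, 3] / [2]
  Insert 1 (step 4): P = [1, 4] / [2] / [6];  Q = [1, 3] / [2] / [4]
  Insert 3 (step 5): P = [1, 3] / [2, 4] / [6];  Q = [1, 3] / [2, 5] / [4]
  Insert 5 (step 6): P = [1, 3, 5] / [2, 4] / [6];  Q = [1, 3, 6] / [2, 5] / [4]
Final shape: (3, 2, 1).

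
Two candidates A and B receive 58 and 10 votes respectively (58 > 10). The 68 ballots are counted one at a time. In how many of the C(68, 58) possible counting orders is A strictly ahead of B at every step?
Strict-lead orderings = 205236977088

Total orderings of the 68 votes with 58 for A: C(68, 58) = 290752384208. By the Bertrand ballot formula (Cycle Lemma / reflection principle), the number of orderings in which A is strictly ahead of B throughout is (p − q)/(p + q) · C(p + q, p) = (58 − 10)/(58 + 10) · 290752384208 = 205236977088.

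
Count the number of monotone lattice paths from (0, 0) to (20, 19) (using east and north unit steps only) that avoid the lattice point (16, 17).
Number of paths = 51421217760

Total paths from (0, 0) to (20, 19): C(39, 20) = 68923264410. Paths through (16, 17): (paths (0, 0) → (16, 17)) × (paths (16, 17) → (20, 19)) = C(33, 16) · C(6, 4) = 1166803110 · 15 = 17502046650. Avoidance count = 68923264410 − 17502046650 = 51421217760.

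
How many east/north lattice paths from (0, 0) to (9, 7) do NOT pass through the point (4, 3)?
Number of paths = 7030

Total paths from (0, 0) to (9, 7): C(16, 9) = 11440. Paths through (4, 3): (paths (0, 0) → (4, 3)) × (paths (4, 3) → (9, 7)) = C(7, 4) · C(9, 5) = 35 · 126 = 4410. Avoidance count = 11440 − 4410 = 7030.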